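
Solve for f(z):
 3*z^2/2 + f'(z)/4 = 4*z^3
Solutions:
 f(z) = C1 + 4*z^4 - 2*z^3


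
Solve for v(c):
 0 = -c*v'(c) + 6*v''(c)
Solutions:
 v(c) = C1 + C2*erfi(sqrt(3)*c/6)


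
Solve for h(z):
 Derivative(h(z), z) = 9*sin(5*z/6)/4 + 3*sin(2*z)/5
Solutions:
 h(z) = C1 - 27*cos(5*z/6)/10 - 3*cos(2*z)/10


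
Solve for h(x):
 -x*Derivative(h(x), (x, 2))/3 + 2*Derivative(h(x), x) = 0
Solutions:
 h(x) = C1 + C2*x^7


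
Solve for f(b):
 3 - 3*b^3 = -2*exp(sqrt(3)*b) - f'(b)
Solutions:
 f(b) = C1 + 3*b^4/4 - 3*b - 2*sqrt(3)*exp(sqrt(3)*b)/3


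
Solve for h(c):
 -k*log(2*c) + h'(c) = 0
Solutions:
 h(c) = C1 + c*k*log(c) - c*k + c*k*log(2)


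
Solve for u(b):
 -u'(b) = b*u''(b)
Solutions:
 u(b) = C1 + C2*log(b)


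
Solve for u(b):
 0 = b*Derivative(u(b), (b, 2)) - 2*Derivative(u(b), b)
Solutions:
 u(b) = C1 + C2*b^3


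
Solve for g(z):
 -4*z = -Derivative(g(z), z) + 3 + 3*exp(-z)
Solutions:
 g(z) = C1 + 2*z^2 + 3*z - 3*exp(-z)


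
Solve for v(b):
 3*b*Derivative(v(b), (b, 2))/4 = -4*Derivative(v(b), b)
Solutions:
 v(b) = C1 + C2/b^(13/3)


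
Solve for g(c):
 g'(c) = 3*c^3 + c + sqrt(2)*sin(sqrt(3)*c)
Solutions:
 g(c) = C1 + 3*c^4/4 + c^2/2 - sqrt(6)*cos(sqrt(3)*c)/3


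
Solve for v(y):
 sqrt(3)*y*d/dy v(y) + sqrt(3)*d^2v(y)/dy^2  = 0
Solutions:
 v(y) = C1 + C2*erf(sqrt(2)*y/2)


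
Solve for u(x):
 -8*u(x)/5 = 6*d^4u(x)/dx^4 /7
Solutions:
 u(x) = (C1*sin(15^(3/4)*7^(1/4)*x/15) + C2*cos(15^(3/4)*7^(1/4)*x/15))*exp(-15^(3/4)*7^(1/4)*x/15) + (C3*sin(15^(3/4)*7^(1/4)*x/15) + C4*cos(15^(3/4)*7^(1/4)*x/15))*exp(15^(3/4)*7^(1/4)*x/15)


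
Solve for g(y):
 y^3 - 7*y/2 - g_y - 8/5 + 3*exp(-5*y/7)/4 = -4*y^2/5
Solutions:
 g(y) = C1 + y^4/4 + 4*y^3/15 - 7*y^2/4 - 8*y/5 - 21*exp(-5*y/7)/20


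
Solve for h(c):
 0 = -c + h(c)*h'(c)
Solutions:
 h(c) = -sqrt(C1 + c^2)
 h(c) = sqrt(C1 + c^2)


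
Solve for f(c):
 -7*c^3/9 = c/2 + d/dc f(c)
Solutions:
 f(c) = C1 - 7*c^4/36 - c^2/4


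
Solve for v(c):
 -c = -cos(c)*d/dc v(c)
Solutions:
 v(c) = C1 + Integral(c/cos(c), c)


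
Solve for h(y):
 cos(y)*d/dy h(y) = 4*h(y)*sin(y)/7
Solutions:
 h(y) = C1/cos(y)^(4/7)


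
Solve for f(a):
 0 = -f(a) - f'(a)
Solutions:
 f(a) = C1*exp(-a)


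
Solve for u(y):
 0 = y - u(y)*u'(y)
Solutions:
 u(y) = -sqrt(C1 + y^2)
 u(y) = sqrt(C1 + y^2)


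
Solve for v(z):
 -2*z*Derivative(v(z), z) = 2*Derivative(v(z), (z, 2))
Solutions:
 v(z) = C1 + C2*erf(sqrt(2)*z/2)


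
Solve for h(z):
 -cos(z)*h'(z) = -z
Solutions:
 h(z) = C1 + Integral(z/cos(z), z)


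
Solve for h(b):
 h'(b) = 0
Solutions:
 h(b) = C1


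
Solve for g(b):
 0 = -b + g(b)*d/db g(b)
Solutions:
 g(b) = -sqrt(C1 + b^2)
 g(b) = sqrt(C1 + b^2)


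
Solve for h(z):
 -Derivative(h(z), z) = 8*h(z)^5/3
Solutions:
 h(z) = -3^(1/4)*(1/(C1 + 32*z))^(1/4)
 h(z) = 3^(1/4)*(1/(C1 + 32*z))^(1/4)
 h(z) = -3^(1/4)*I*(1/(C1 + 32*z))^(1/4)
 h(z) = 3^(1/4)*I*(1/(C1 + 32*z))^(1/4)


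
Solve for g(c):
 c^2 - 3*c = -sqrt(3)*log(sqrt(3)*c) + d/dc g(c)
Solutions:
 g(c) = C1 + c^3/3 - 3*c^2/2 + sqrt(3)*c*log(c) - sqrt(3)*c + sqrt(3)*c*log(3)/2


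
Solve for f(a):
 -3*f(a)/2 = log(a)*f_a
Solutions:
 f(a) = C1*exp(-3*li(a)/2)


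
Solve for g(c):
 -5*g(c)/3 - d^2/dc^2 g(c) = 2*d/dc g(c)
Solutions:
 g(c) = (C1*sin(sqrt(6)*c/3) + C2*cos(sqrt(6)*c/3))*exp(-c)


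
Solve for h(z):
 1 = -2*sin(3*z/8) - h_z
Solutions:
 h(z) = C1 - z + 16*cos(3*z/8)/3


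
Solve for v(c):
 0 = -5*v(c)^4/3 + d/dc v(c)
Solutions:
 v(c) = (-1/(C1 + 5*c))^(1/3)
 v(c) = (-1/(C1 + 5*c))^(1/3)*(-1 - sqrt(3)*I)/2
 v(c) = (-1/(C1 + 5*c))^(1/3)*(-1 + sqrt(3)*I)/2


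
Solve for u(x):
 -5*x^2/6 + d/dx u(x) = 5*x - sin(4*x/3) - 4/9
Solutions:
 u(x) = C1 + 5*x^3/18 + 5*x^2/2 - 4*x/9 + 3*cos(4*x/3)/4


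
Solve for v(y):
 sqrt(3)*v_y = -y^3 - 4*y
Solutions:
 v(y) = C1 - sqrt(3)*y^4/12 - 2*sqrt(3)*y^2/3


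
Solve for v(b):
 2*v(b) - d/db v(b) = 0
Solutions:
 v(b) = C1*exp(2*b)


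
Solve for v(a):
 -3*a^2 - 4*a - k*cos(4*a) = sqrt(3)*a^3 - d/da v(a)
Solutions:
 v(a) = C1 + sqrt(3)*a^4/4 + a^3 + 2*a^2 + k*sin(4*a)/4


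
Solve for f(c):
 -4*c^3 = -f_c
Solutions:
 f(c) = C1 + c^4


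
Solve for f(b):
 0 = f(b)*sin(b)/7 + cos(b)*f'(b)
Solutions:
 f(b) = C1*cos(b)^(1/7)


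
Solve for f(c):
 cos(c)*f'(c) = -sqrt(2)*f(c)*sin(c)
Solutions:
 f(c) = C1*cos(c)^(sqrt(2))


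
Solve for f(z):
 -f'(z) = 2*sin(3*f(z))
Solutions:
 f(z) = -acos((-C1 - exp(12*z))/(C1 - exp(12*z)))/3 + 2*pi/3
 f(z) = acos((-C1 - exp(12*z))/(C1 - exp(12*z)))/3


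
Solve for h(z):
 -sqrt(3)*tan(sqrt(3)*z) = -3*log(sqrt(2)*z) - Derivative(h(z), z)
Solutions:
 h(z) = C1 - 3*z*log(z) - 3*z*log(2)/2 + 3*z - log(cos(sqrt(3)*z))


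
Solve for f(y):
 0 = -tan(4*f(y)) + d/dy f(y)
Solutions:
 f(y) = -asin(C1*exp(4*y))/4 + pi/4
 f(y) = asin(C1*exp(4*y))/4


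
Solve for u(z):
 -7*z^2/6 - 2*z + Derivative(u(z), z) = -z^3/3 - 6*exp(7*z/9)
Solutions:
 u(z) = C1 - z^4/12 + 7*z^3/18 + z^2 - 54*exp(7*z/9)/7


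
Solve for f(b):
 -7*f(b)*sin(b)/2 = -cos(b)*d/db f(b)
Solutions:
 f(b) = C1/cos(b)^(7/2)


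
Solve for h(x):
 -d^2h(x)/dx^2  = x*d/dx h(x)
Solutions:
 h(x) = C1 + C2*erf(sqrt(2)*x/2)


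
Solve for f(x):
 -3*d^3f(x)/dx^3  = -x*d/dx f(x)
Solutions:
 f(x) = C1 + Integral(C2*airyai(3^(2/3)*x/3) + C3*airybi(3^(2/3)*x/3), x)


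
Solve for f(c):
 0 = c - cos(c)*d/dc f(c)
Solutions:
 f(c) = C1 + Integral(c/cos(c), c)


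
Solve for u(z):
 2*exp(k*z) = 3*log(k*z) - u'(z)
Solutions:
 u(z) = C1 + 3*z*log(k*z) - 3*z + Piecewise((-2*exp(k*z)/k, Ne(k, 0)), (-2*z, True))


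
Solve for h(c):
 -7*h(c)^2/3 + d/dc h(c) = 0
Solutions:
 h(c) = -3/(C1 + 7*c)


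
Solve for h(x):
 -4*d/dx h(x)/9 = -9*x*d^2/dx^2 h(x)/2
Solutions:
 h(x) = C1 + C2*x^(89/81)


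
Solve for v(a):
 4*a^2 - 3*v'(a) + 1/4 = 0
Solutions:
 v(a) = C1 + 4*a^3/9 + a/12


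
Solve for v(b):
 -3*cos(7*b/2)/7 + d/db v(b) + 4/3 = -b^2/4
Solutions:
 v(b) = C1 - b^3/12 - 4*b/3 + 6*sin(7*b/2)/49


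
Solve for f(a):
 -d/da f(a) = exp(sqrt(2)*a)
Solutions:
 f(a) = C1 - sqrt(2)*exp(sqrt(2)*a)/2


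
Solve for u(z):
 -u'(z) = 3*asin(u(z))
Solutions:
 Integral(1/asin(_y), (_y, u(z))) = C1 - 3*z


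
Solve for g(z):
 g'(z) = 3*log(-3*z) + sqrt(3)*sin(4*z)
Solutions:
 g(z) = C1 + 3*z*log(-z) - 3*z + 3*z*log(3) - sqrt(3)*cos(4*z)/4


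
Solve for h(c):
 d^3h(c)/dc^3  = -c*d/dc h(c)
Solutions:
 h(c) = C1 + Integral(C2*airyai(-c) + C3*airybi(-c), c)


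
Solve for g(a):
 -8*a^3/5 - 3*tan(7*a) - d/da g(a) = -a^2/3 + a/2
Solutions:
 g(a) = C1 - 2*a^4/5 + a^3/9 - a^2/4 + 3*log(cos(7*a))/7


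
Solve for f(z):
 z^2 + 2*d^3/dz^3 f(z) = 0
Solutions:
 f(z) = C1 + C2*z + C3*z^2 - z^5/120


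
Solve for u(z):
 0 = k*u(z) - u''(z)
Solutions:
 u(z) = C1*exp(-sqrt(k)*z) + C2*exp(sqrt(k)*z)


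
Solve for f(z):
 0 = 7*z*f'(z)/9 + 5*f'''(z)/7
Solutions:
 f(z) = C1 + Integral(C2*airyai(-7^(2/3)*75^(1/3)*z/15) + C3*airybi(-7^(2/3)*75^(1/3)*z/15), z)


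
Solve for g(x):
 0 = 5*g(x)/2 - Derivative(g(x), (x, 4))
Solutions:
 g(x) = C1*exp(-2^(3/4)*5^(1/4)*x/2) + C2*exp(2^(3/4)*5^(1/4)*x/2) + C3*sin(2^(3/4)*5^(1/4)*x/2) + C4*cos(2^(3/4)*5^(1/4)*x/2)


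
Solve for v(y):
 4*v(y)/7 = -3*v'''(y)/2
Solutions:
 v(y) = C3*exp(-2*21^(2/3)*y/21) + (C1*sin(3^(1/6)*7^(2/3)*y/7) + C2*cos(3^(1/6)*7^(2/3)*y/7))*exp(21^(2/3)*y/21)


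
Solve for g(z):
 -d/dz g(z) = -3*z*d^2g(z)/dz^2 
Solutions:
 g(z) = C1 + C2*z^(4/3)


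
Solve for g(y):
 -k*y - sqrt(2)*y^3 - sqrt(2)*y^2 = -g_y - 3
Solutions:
 g(y) = C1 + k*y^2/2 + sqrt(2)*y^4/4 + sqrt(2)*y^3/3 - 3*y


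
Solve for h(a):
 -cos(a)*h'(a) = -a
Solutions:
 h(a) = C1 + Integral(a/cos(a), a)


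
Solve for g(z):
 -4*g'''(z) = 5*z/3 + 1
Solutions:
 g(z) = C1 + C2*z + C3*z^2 - 5*z^4/288 - z^3/24


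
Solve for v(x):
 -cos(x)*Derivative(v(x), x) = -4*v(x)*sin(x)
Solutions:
 v(x) = C1/cos(x)^4


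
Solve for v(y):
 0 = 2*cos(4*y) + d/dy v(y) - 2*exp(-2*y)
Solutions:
 v(y) = C1 - sin(4*y)/2 - exp(-2*y)


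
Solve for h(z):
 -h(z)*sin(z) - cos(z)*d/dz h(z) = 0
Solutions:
 h(z) = C1*cos(z)


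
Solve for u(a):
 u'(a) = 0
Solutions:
 u(a) = C1


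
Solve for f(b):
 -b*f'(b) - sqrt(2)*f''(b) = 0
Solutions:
 f(b) = C1 + C2*erf(2^(1/4)*b/2)


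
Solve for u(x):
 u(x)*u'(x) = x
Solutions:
 u(x) = -sqrt(C1 + x^2)
 u(x) = sqrt(C1 + x^2)


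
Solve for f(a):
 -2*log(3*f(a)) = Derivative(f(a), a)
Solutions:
 Integral(1/(log(_y) + log(3)), (_y, f(a)))/2 = C1 - a


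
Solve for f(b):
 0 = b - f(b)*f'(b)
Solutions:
 f(b) = -sqrt(C1 + b^2)
 f(b) = sqrt(C1 + b^2)


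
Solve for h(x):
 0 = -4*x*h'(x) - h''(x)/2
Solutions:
 h(x) = C1 + C2*erf(2*x)


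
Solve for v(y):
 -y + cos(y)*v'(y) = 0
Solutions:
 v(y) = C1 + Integral(y/cos(y), y)


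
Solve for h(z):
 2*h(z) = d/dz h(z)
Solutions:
 h(z) = C1*exp(2*z)


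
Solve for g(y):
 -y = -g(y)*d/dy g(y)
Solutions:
 g(y) = -sqrt(C1 + y^2)
 g(y) = sqrt(C1 + y^2)


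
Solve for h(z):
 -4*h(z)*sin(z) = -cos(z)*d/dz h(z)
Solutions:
 h(z) = C1/cos(z)^4


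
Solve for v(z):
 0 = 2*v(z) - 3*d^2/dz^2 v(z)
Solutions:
 v(z) = C1*exp(-sqrt(6)*z/3) + C2*exp(sqrt(6)*z/3)


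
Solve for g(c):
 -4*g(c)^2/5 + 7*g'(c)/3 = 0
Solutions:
 g(c) = -35/(C1 + 12*c)


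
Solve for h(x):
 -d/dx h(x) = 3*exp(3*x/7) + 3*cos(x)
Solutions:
 h(x) = C1 - 7*exp(3*x/7) - 3*sin(x)


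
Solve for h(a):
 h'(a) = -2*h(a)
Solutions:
 h(a) = C1*exp(-2*a)


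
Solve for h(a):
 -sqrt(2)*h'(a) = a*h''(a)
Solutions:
 h(a) = C1 + C2*a^(1 - sqrt(2))


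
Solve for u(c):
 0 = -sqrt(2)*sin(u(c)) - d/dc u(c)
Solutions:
 u(c) = -acos((-C1 - exp(2*sqrt(2)*c))/(C1 - exp(2*sqrt(2)*c))) + 2*pi
 u(c) = acos((-C1 - exp(2*sqrt(2)*c))/(C1 - exp(2*sqrt(2)*c)))


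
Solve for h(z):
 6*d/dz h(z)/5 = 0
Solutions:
 h(z) = C1


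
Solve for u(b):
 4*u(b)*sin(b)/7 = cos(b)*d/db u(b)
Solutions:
 u(b) = C1/cos(b)^(4/7)


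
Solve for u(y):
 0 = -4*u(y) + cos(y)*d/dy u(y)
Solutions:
 u(y) = C1*(sin(y)^2 + 2*sin(y) + 1)/(sin(y)^2 - 2*sin(y) + 1)


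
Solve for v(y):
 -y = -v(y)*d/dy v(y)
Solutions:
 v(y) = -sqrt(C1 + y^2)
 v(y) = sqrt(C1 + y^2)


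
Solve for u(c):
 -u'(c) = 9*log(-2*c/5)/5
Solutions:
 u(c) = C1 - 9*c*log(-c)/5 + 9*c*(-log(2) + 1 + log(5))/5


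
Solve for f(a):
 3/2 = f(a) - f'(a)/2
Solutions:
 f(a) = C1*exp(2*a) + 3/2


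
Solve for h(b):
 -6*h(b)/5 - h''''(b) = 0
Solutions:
 h(b) = (C1*sin(10^(3/4)*3^(1/4)*b/10) + C2*cos(10^(3/4)*3^(1/4)*b/10))*exp(-10^(3/4)*3^(1/4)*b/10) + (C3*sin(10^(3/4)*3^(1/4)*b/10) + C4*cos(10^(3/4)*3^(1/4)*b/10))*exp(10^(3/4)*3^(1/4)*b/10)


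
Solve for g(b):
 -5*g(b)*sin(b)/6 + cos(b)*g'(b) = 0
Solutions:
 g(b) = C1/cos(b)^(5/6)


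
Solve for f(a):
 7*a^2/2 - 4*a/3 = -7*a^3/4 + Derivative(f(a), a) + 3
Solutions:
 f(a) = C1 + 7*a^4/16 + 7*a^3/6 - 2*a^2/3 - 3*a


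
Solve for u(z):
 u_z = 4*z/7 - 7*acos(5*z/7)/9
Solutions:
 u(z) = C1 + 2*z^2/7 - 7*z*acos(5*z/7)/9 + 7*sqrt(49 - 25*z^2)/45


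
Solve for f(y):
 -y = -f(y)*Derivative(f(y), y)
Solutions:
 f(y) = -sqrt(C1 + y^2)
 f(y) = sqrt(C1 + y^2)


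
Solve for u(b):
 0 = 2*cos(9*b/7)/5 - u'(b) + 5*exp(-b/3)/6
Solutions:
 u(b) = C1 + 14*sin(9*b/7)/45 - 5*exp(-b/3)/2


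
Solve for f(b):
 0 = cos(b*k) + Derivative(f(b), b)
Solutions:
 f(b) = C1 - sin(b*k)/k


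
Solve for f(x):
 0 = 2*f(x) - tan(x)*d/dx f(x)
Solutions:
 f(x) = C1*sin(x)^2


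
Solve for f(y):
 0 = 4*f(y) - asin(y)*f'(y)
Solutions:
 f(y) = C1*exp(4*Integral(1/asin(y), y))


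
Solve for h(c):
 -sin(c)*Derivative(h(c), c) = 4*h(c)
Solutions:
 h(c) = C1*(cos(c)^2 + 2*cos(c) + 1)/(cos(c)^2 - 2*cos(c) + 1)


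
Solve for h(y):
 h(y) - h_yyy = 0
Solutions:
 h(y) = C3*exp(y) + (C1*sin(sqrt(3)*y/2) + C2*cos(sqrt(3)*y/2))*exp(-y/2)


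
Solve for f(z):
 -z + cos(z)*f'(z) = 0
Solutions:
 f(z) = C1 + Integral(z/cos(z), z)


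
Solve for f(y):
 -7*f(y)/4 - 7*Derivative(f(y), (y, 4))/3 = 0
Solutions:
 f(y) = (C1*sin(3^(1/4)*y/2) + C2*cos(3^(1/4)*y/2))*exp(-3^(1/4)*y/2) + (C3*sin(3^(1/4)*y/2) + C4*cos(3^(1/4)*y/2))*exp(3^(1/4)*y/2)


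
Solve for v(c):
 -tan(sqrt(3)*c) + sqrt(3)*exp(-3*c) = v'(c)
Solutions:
 v(c) = C1 - sqrt(3)*log(tan(sqrt(3)*c)^2 + 1)/6 - sqrt(3)*exp(-3*c)/3


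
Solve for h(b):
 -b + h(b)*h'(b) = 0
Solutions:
 h(b) = -sqrt(C1 + b^2)
 h(b) = sqrt(C1 + b^2)


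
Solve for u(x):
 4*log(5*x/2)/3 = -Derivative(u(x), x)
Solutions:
 u(x) = C1 - 4*x*log(x)/3 - 4*x*log(5)/3 + 4*x*log(2)/3 + 4*x/3


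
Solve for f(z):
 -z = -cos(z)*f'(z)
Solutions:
 f(z) = C1 + Integral(z/cos(z), z)


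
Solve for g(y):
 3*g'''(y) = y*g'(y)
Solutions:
 g(y) = C1 + Integral(C2*airyai(3^(2/3)*y/3) + C3*airybi(3^(2/3)*y/3), y)


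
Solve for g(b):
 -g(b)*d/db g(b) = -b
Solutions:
 g(b) = -sqrt(C1 + b^2)
 g(b) = sqrt(C1 + b^2)


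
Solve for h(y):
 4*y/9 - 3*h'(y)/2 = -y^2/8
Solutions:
 h(y) = C1 + y^3/36 + 4*y^2/27


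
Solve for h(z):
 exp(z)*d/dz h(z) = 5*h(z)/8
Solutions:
 h(z) = C1*exp(-5*exp(-z)/8)


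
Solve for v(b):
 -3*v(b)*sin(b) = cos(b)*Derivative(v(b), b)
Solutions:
 v(b) = C1*cos(b)^3


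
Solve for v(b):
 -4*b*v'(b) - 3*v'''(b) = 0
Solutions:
 v(b) = C1 + Integral(C2*airyai(-6^(2/3)*b/3) + C3*airybi(-6^(2/3)*b/3), b)


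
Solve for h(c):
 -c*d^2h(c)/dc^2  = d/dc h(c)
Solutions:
 h(c) = C1 + C2*log(c)


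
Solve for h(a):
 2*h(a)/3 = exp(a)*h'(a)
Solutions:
 h(a) = C1*exp(-2*exp(-a)/3)


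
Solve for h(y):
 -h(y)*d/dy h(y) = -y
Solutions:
 h(y) = -sqrt(C1 + y^2)
 h(y) = sqrt(C1 + y^2)


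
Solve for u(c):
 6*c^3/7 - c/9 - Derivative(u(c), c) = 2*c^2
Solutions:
 u(c) = C1 + 3*c^4/14 - 2*c^3/3 - c^2/18


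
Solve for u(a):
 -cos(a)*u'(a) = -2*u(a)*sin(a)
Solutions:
 u(a) = C1/cos(a)^2


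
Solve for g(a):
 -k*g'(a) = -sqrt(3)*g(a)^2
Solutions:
 g(a) = -k/(C1*k + sqrt(3)*a)


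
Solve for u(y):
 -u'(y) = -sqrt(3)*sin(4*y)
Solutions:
 u(y) = C1 - sqrt(3)*cos(4*y)/4


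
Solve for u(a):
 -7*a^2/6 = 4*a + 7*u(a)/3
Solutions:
 u(a) = a*(-7*a - 24)/14


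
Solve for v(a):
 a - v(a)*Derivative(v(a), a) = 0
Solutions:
 v(a) = -sqrt(C1 + a^2)
 v(a) = sqrt(C1 + a^2)


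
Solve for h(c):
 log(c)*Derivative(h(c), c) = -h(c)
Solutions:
 h(c) = C1*exp(-li(c))


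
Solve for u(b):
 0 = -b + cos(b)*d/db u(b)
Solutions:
 u(b) = C1 + Integral(b/cos(b), b)


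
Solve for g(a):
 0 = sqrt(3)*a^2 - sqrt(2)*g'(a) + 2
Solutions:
 g(a) = C1 + sqrt(6)*a^3/6 + sqrt(2)*a


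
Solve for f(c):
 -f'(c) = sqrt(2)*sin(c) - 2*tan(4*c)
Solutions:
 f(c) = C1 - log(cos(4*c))/2 + sqrt(2)*cos(c)


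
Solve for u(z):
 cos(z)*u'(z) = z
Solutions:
 u(z) = C1 + Integral(z/cos(z), z)


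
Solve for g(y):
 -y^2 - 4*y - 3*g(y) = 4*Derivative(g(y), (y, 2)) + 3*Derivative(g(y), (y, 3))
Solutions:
 g(y) = C1*exp(y*(-16 + 32*2^(1/3)/(27*sqrt(985) + 857)^(1/3) + 2^(2/3)*(27*sqrt(985) + 857)^(1/3))/36)*sin(2^(1/3)*sqrt(3)*y*(-2^(1/3)*(27*sqrt(985) + 857)^(1/3) + 32/(27*sqrt(985) + 857)^(1/3))/36) + C2*exp(y*(-16 + 32*2^(1/3)/(27*sqrt(985) + 857)^(1/3) + 2^(2/3)*(27*sqrt(985) + 857)^(1/3))/36)*cos(2^(1/3)*sqrt(3)*y*(-2^(1/3)*(27*sqrt(985) + 857)^(1/3) + 32/(27*sqrt(985) + 857)^(1/3))/36) + C3*exp(-y*(32*2^(1/3)/(27*sqrt(985) + 857)^(1/3) + 8 + 2^(2/3)*(27*sqrt(985) + 857)^(1/3))/18) - y^2/3 - 4*y/3 + 8/9


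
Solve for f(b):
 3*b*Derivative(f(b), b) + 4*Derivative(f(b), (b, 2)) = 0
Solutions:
 f(b) = C1 + C2*erf(sqrt(6)*b/4)


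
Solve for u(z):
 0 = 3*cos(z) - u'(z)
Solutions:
 u(z) = C1 + 3*sin(z)


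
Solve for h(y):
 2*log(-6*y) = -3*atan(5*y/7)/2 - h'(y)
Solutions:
 h(y) = C1 - 2*y*log(-y) - 3*y*atan(5*y/7)/2 - 2*y*log(6) + 2*y + 21*log(25*y^2 + 49)/20


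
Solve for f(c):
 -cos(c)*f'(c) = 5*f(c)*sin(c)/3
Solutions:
 f(c) = C1*cos(c)^(5/3)


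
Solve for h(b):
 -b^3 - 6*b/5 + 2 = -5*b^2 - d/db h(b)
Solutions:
 h(b) = C1 + b^4/4 - 5*b^3/3 + 3*b^2/5 - 2*b


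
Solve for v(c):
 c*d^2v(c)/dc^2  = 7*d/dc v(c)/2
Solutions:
 v(c) = C1 + C2*c^(9/2)


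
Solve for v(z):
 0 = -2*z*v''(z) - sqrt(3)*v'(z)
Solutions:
 v(z) = C1 + C2*z^(1 - sqrt(3)/2)


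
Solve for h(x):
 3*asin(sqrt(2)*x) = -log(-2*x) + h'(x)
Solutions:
 h(x) = C1 + x*log(-x) + 3*x*asin(sqrt(2)*x) - x + x*log(2) + 3*sqrt(2)*sqrt(1 - 2*x^2)/2


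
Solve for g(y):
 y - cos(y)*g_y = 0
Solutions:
 g(y) = C1 + Integral(y/cos(y), y)


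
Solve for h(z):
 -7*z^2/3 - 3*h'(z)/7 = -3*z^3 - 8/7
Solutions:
 h(z) = C1 + 7*z^4/4 - 49*z^3/27 + 8*z/3


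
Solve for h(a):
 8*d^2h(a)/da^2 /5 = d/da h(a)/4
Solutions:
 h(a) = C1 + C2*exp(5*a/32)


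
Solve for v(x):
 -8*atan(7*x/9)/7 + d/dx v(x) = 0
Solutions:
 v(x) = C1 + 8*x*atan(7*x/9)/7 - 36*log(49*x^2 + 81)/49


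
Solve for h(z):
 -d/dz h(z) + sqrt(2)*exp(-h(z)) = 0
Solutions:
 h(z) = log(C1 + sqrt(2)*z)


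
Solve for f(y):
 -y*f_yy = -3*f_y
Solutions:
 f(y) = C1 + C2*y^4


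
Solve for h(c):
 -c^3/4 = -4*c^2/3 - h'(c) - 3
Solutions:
 h(c) = C1 + c^4/16 - 4*c^3/9 - 3*c


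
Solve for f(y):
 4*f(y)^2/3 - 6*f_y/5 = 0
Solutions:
 f(y) = -9/(C1 + 10*y)


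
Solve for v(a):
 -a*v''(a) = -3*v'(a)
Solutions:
 v(a) = C1 + C2*a^4


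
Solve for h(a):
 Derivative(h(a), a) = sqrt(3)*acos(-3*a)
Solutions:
 h(a) = C1 + sqrt(3)*(a*acos(-3*a) + sqrt(1 - 9*a^2)/3)


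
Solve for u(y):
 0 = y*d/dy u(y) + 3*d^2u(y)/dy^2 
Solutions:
 u(y) = C1 + C2*erf(sqrt(6)*y/6)


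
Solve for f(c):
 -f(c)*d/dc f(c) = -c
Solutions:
 f(c) = -sqrt(C1 + c^2)
 f(c) = sqrt(C1 + c^2)


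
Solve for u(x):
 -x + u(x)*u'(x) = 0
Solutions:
 u(x) = -sqrt(C1 + x^2)
 u(x) = sqrt(C1 + x^2)


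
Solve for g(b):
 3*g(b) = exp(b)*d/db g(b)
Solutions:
 g(b) = C1*exp(-3*exp(-b))


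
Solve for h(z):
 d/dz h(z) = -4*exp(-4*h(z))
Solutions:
 h(z) = log(-I*(C1 - 16*z)^(1/4))
 h(z) = log(I*(C1 - 16*z)^(1/4))
 h(z) = log(-(C1 - 16*z)^(1/4))
 h(z) = log(C1 - 16*z)/4


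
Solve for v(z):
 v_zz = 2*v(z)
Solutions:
 v(z) = C1*exp(-sqrt(2)*z) + C2*exp(sqrt(2)*z)


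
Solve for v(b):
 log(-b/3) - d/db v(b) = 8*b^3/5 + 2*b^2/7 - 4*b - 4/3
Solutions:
 v(b) = C1 - 2*b^4/5 - 2*b^3/21 + 2*b^2 + b*log(-b) + b*(1/3 - log(3))


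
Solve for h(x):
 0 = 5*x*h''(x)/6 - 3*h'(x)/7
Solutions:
 h(x) = C1 + C2*x^(53/35)


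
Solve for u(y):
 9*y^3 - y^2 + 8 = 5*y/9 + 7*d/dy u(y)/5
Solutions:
 u(y) = C1 + 45*y^4/28 - 5*y^3/21 - 25*y^2/126 + 40*y/7


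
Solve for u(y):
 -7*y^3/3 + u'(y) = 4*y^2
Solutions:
 u(y) = C1 + 7*y^4/12 + 4*y^3/3


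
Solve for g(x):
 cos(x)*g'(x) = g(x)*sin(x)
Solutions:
 g(x) = C1/cos(x)


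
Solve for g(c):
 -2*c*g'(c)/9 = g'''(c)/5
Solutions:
 g(c) = C1 + Integral(C2*airyai(-30^(1/3)*c/3) + C3*airybi(-30^(1/3)*c/3), c)


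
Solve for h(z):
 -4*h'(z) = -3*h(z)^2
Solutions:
 h(z) = -4/(C1 + 3*z)


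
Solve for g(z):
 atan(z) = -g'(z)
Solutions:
 g(z) = C1 - z*atan(z) + log(z^2 + 1)/2


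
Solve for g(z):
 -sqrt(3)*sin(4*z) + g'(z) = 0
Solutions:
 g(z) = C1 - sqrt(3)*cos(4*z)/4


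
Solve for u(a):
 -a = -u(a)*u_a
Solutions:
 u(a) = -sqrt(C1 + a^2)
 u(a) = sqrt(C1 + a^2)


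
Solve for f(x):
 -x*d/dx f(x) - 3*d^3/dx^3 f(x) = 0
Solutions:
 f(x) = C1 + Integral(C2*airyai(-3^(2/3)*x/3) + C3*airybi(-3^(2/3)*x/3), x)


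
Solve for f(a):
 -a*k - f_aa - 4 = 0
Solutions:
 f(a) = C1 + C2*a - a^3*k/6 - 2*a^2


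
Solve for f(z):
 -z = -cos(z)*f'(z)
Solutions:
 f(z) = C1 + Integral(z/cos(z), z)


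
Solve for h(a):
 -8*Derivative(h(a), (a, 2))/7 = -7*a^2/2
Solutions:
 h(a) = C1 + C2*a + 49*a^4/192


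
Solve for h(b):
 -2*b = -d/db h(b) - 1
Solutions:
 h(b) = C1 + b^2 - b


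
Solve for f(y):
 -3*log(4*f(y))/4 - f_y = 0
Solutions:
 4*Integral(1/(log(_y) + 2*log(2)), (_y, f(y)))/3 = C1 - y


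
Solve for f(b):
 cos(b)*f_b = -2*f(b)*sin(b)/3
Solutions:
 f(b) = C1*cos(b)^(2/3)


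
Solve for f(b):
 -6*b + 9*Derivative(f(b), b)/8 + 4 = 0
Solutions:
 f(b) = C1 + 8*b^2/3 - 32*b/9


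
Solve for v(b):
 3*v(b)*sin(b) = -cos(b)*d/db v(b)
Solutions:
 v(b) = C1*cos(b)^3


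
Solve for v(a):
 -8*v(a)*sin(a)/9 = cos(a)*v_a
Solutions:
 v(a) = C1*cos(a)^(8/9)


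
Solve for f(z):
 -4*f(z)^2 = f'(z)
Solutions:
 f(z) = 1/(C1 + 4*z)


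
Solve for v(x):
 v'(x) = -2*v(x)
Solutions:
 v(x) = C1*exp(-2*x)


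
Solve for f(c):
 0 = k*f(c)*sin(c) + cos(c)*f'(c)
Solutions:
 f(c) = C1*exp(k*log(cos(c)))


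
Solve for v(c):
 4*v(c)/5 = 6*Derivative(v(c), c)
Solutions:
 v(c) = C1*exp(2*c/15)


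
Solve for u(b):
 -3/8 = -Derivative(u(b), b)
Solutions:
 u(b) = C1 + 3*b/8


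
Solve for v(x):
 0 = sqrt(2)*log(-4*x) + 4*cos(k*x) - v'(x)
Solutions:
 v(x) = C1 + sqrt(2)*x*(log(-x) - 1) + 2*sqrt(2)*x*log(2) + 4*Piecewise((sin(k*x)/k, Ne(k, 0)), (x, True))


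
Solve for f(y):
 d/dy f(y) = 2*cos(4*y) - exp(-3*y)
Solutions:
 f(y) = C1 + sin(4*y)/2 + exp(-3*y)/3


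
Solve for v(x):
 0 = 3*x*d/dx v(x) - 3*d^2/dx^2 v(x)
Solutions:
 v(x) = C1 + C2*erfi(sqrt(2)*x/2)


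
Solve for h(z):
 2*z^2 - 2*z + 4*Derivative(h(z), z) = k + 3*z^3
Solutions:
 h(z) = C1 + k*z/4 + 3*z^4/16 - z^3/6 + z^2/4


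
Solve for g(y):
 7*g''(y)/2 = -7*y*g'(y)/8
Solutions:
 g(y) = C1 + C2*erf(sqrt(2)*y/4)


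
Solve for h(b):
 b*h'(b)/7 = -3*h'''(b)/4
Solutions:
 h(b) = C1 + Integral(C2*airyai(-42^(2/3)*b/21) + C3*airybi(-42^(2/3)*b/21), b)


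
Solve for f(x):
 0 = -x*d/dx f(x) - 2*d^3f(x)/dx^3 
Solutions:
 f(x) = C1 + Integral(C2*airyai(-2^(2/3)*x/2) + C3*airybi(-2^(2/3)*x/2), x)


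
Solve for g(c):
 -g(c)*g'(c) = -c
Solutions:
 g(c) = -sqrt(C1 + c^2)
 g(c) = sqrt(C1 + c^2)


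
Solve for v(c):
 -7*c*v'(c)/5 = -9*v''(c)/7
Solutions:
 v(c) = C1 + C2*erfi(7*sqrt(10)*c/30)


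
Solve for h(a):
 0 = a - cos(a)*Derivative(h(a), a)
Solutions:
 h(a) = C1 + Integral(a/cos(a), a)


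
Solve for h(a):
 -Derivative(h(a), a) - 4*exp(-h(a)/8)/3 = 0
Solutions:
 h(a) = 8*log(C1 - a/6)


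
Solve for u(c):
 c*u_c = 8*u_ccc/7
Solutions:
 u(c) = C1 + Integral(C2*airyai(7^(1/3)*c/2) + C3*airybi(7^(1/3)*c/2), c)


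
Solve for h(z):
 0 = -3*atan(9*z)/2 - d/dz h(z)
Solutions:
 h(z) = C1 - 3*z*atan(9*z)/2 + log(81*z^2 + 1)/12


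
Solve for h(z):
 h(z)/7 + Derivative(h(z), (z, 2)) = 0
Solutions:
 h(z) = C1*sin(sqrt(7)*z/7) + C2*cos(sqrt(7)*z/7)


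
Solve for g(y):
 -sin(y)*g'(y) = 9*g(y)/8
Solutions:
 g(y) = C1*(cos(y) + 1)^(9/16)/(cos(y) - 1)^(9/16)


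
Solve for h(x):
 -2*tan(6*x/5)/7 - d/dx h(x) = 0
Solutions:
 h(x) = C1 + 5*log(cos(6*x/5))/21


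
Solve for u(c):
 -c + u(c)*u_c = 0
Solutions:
 u(c) = -sqrt(C1 + c^2)
 u(c) = sqrt(C1 + c^2)


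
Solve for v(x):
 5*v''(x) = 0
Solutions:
 v(x) = C1 + C2*x


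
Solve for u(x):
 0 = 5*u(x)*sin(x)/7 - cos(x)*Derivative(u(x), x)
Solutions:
 u(x) = C1/cos(x)^(5/7)


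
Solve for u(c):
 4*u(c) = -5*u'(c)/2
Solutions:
 u(c) = C1*exp(-8*c/5)


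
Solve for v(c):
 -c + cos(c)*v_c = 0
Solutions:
 v(c) = C1 + Integral(c/cos(c), c)


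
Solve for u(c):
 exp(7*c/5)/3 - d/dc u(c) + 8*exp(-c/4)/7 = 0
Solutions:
 u(c) = C1 + 5*exp(7*c/5)/21 - 32*exp(-c/4)/7


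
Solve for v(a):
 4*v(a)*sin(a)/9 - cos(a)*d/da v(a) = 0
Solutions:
 v(a) = C1/cos(a)^(4/9)


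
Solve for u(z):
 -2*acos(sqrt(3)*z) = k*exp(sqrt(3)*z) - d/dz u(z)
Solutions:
 u(z) = C1 + sqrt(3)*k*exp(sqrt(3)*z)/3 + 2*z*acos(sqrt(3)*z) - 2*sqrt(3)*sqrt(1 - 3*z^2)/3


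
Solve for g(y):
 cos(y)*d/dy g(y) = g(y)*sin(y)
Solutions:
 g(y) = C1/cos(y)


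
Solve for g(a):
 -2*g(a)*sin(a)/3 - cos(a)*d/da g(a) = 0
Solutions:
 g(a) = C1*cos(a)^(2/3)


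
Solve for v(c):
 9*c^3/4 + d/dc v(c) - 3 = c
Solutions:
 v(c) = C1 - 9*c^4/16 + c^2/2 + 3*c


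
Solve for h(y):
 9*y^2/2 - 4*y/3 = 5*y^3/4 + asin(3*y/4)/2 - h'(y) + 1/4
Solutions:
 h(y) = C1 + 5*y^4/16 - 3*y^3/2 + 2*y^2/3 + y*asin(3*y/4)/2 + y/4 + sqrt(16 - 9*y^2)/6


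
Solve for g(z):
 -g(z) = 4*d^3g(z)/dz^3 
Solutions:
 g(z) = C3*exp(-2^(1/3)*z/2) + (C1*sin(2^(1/3)*sqrt(3)*z/4) + C2*cos(2^(1/3)*sqrt(3)*z/4))*exp(2^(1/3)*z/4)


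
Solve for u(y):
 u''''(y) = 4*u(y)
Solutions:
 u(y) = C1*exp(-sqrt(2)*y) + C2*exp(sqrt(2)*y) + C3*sin(sqrt(2)*y) + C4*cos(sqrt(2)*y)


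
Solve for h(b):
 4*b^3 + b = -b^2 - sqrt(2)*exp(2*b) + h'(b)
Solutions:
 h(b) = C1 + b^4 + b^3/3 + b^2/2 + sqrt(2)*exp(2*b)/2


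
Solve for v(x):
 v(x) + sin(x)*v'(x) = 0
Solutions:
 v(x) = C1*sqrt(cos(x) + 1)/sqrt(cos(x) - 1)


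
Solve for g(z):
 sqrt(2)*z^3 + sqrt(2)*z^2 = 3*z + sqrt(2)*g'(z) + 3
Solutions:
 g(z) = C1 + z^4/4 + z^3/3 - 3*sqrt(2)*z^2/4 - 3*sqrt(2)*z/2


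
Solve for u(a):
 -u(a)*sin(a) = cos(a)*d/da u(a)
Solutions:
 u(a) = C1*cos(a)


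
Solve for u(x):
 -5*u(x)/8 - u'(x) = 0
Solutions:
 u(x) = C1*exp(-5*x/8)


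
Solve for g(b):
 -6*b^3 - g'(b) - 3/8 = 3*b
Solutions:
 g(b) = C1 - 3*b^4/2 - 3*b^2/2 - 3*b/8


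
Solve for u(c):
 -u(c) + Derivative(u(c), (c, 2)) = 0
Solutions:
 u(c) = C1*exp(-c) + C2*exp(c)


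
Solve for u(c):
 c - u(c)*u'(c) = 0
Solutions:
 u(c) = -sqrt(C1 + c^2)
 u(c) = sqrt(C1 + c^2)


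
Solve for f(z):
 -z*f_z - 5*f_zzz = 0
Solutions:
 f(z) = C1 + Integral(C2*airyai(-5^(2/3)*z/5) + C3*airybi(-5^(2/3)*z/5), z)


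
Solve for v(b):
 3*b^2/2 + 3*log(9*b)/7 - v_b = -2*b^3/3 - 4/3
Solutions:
 v(b) = C1 + b^4/6 + b^3/2 + 3*b*log(b)/7 + 19*b/21 + 6*b*log(3)/7


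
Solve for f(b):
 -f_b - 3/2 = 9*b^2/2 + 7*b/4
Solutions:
 f(b) = C1 - 3*b^3/2 - 7*b^2/8 - 3*b/2


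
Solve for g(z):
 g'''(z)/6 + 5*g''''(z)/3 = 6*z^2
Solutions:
 g(z) = C1 + C2*z + C3*z^2 + C4*exp(-z/10) + 3*z^5/5 - 30*z^4 + 1200*z^3


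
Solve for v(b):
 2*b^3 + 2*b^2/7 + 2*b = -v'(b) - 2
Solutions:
 v(b) = C1 - b^4/2 - 2*b^3/21 - b^2 - 2*b


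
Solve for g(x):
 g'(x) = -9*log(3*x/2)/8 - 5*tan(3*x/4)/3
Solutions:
 g(x) = C1 - 9*x*log(x)/8 - 9*x*log(3)/8 + 9*x*log(2)/8 + 9*x/8 + 20*log(cos(3*x/4))/9


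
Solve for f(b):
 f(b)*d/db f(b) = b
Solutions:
 f(b) = -sqrt(C1 + b^2)
 f(b) = sqrt(C1 + b^2)


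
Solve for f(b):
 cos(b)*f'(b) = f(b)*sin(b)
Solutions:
 f(b) = C1/cos(b)


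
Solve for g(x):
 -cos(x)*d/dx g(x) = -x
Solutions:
 g(x) = C1 + Integral(x/cos(x), x)


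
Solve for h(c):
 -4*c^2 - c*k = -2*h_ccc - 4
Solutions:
 h(c) = C1 + C2*c + C3*c^2 + c^5/30 + c^4*k/48 - c^3/3


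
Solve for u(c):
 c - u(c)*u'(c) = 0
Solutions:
 u(c) = -sqrt(C1 + c^2)
 u(c) = sqrt(C1 + c^2)


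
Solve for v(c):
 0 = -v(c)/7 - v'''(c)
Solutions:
 v(c) = C3*exp(-7^(2/3)*c/7) + (C1*sin(sqrt(3)*7^(2/3)*c/14) + C2*cos(sqrt(3)*7^(2/3)*c/14))*exp(7^(2/3)*c/14)


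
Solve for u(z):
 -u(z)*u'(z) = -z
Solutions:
 u(z) = -sqrt(C1 + z^2)
 u(z) = sqrt(C1 + z^2)


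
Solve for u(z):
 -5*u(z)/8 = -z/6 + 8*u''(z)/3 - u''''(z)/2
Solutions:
 u(z) = C1*exp(-sqrt(6)*z*sqrt(16 + sqrt(301))/6) + C2*exp(sqrt(6)*z*sqrt(16 + sqrt(301))/6) + C3*sin(sqrt(6)*z*sqrt(-16 + sqrt(301))/6) + C4*cos(sqrt(6)*z*sqrt(-16 + sqrt(301))/6) + 4*z/15


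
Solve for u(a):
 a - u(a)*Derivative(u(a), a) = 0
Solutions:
 u(a) = -sqrt(C1 + a^2)
 u(a) = sqrt(C1 + a^2)


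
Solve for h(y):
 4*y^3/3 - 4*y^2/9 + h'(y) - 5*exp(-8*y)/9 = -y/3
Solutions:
 h(y) = C1 - y^4/3 + 4*y^3/27 - y^2/6 - 5*exp(-8*y)/72


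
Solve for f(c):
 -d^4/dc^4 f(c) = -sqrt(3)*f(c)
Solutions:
 f(c) = C1*exp(-3^(1/8)*c) + C2*exp(3^(1/8)*c) + C3*sin(3^(1/8)*c) + C4*cos(3^(1/8)*c)


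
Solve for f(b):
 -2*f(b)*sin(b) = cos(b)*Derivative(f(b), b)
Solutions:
 f(b) = C1*cos(b)^2


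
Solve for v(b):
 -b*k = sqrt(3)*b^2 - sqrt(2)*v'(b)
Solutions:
 v(b) = C1 + sqrt(6)*b^3/6 + sqrt(2)*b^2*k/4


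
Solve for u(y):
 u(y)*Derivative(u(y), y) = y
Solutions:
 u(y) = -sqrt(C1 + y^2)
 u(y) = sqrt(C1 + y^2)


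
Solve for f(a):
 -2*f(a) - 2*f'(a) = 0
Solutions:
 f(a) = C1*exp(-a)


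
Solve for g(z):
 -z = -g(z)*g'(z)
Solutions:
 g(z) = -sqrt(C1 + z^2)
 g(z) = sqrt(C1 + z^2)


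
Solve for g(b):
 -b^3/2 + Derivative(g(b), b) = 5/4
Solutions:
 g(b) = C1 + b^4/8 + 5*b/4


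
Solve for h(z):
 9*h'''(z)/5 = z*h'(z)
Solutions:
 h(z) = C1 + Integral(C2*airyai(15^(1/3)*z/3) + C3*airybi(15^(1/3)*z/3), z)


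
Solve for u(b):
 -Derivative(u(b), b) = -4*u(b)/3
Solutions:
 u(b) = C1*exp(4*b/3)


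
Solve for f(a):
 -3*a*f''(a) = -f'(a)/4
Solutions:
 f(a) = C1 + C2*a^(13/12)


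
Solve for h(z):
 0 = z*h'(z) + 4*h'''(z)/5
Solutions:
 h(z) = C1 + Integral(C2*airyai(-10^(1/3)*z/2) + C3*airybi(-10^(1/3)*z/2), z)


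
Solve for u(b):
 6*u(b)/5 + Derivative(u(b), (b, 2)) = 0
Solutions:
 u(b) = C1*sin(sqrt(30)*b/5) + C2*cos(sqrt(30)*b/5)


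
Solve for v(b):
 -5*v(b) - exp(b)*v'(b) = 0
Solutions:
 v(b) = C1*exp(5*exp(-b))


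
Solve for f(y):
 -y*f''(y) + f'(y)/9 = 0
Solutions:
 f(y) = C1 + C2*y^(10/9)


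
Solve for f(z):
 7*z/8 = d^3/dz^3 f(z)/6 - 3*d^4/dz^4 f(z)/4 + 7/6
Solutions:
 f(z) = C1 + C2*z + C3*z^2 + C4*exp(2*z/9) + 7*z^4/32 + 133*z^3/48


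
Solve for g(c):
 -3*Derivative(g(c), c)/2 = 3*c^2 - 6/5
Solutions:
 g(c) = C1 - 2*c^3/3 + 4*c/5


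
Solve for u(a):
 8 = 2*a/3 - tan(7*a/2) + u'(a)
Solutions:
 u(a) = C1 - a^2/3 + 8*a - 2*log(cos(7*a/2))/7


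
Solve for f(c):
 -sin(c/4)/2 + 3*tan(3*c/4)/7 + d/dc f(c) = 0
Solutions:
 f(c) = C1 + 4*log(cos(3*c/4))/7 - 2*cos(c/4)


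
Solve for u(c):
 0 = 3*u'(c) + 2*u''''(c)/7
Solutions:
 u(c) = C1 + C4*exp(-2^(2/3)*21^(1/3)*c/2) + (C2*sin(2^(2/3)*3^(5/6)*7^(1/3)*c/4) + C3*cos(2^(2/3)*3^(5/6)*7^(1/3)*c/4))*exp(2^(2/3)*21^(1/3)*c/4)


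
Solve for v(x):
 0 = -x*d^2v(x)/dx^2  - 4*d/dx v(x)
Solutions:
 v(x) = C1 + C2/x^3


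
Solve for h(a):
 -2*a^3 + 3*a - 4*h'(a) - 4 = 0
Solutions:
 h(a) = C1 - a^4/8 + 3*a^2/8 - a


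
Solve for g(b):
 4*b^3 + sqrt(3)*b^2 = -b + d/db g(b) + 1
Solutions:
 g(b) = C1 + b^4 + sqrt(3)*b^3/3 + b^2/2 - b


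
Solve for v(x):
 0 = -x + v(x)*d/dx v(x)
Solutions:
 v(x) = -sqrt(C1 + x^2)
 v(x) = sqrt(C1 + x^2)


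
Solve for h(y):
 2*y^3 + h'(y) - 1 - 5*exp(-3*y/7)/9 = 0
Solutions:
 h(y) = C1 - y^4/2 + y - 35*exp(-3*y/7)/27


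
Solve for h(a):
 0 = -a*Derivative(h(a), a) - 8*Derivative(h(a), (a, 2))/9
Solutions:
 h(a) = C1 + C2*erf(3*a/4)


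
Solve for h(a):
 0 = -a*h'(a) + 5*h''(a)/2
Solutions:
 h(a) = C1 + C2*erfi(sqrt(5)*a/5)


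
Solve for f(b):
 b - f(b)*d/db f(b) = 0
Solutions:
 f(b) = -sqrt(C1 + b^2)
 f(b) = sqrt(C1 + b^2)


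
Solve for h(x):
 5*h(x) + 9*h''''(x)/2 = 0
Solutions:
 h(x) = (C1*sin(2^(3/4)*sqrt(3)*5^(1/4)*x/6) + C2*cos(2^(3/4)*sqrt(3)*5^(1/4)*x/6))*exp(-2^(3/4)*sqrt(3)*5^(1/4)*x/6) + (C3*sin(2^(3/4)*sqrt(3)*5^(1/4)*x/6) + C4*cos(2^(3/4)*sqrt(3)*5^(1/4)*x/6))*exp(2^(3/4)*sqrt(3)*5^(1/4)*x/6)


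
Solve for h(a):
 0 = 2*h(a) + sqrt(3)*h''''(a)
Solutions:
 h(a) = (C1*sin(2^(3/4)*3^(7/8)*a/6) + C2*cos(2^(3/4)*3^(7/8)*a/6))*exp(-2^(3/4)*3^(7/8)*a/6) + (C3*sin(2^(3/4)*3^(7/8)*a/6) + C4*cos(2^(3/4)*3^(7/8)*a/6))*exp(2^(3/4)*3^(7/8)*a/6)


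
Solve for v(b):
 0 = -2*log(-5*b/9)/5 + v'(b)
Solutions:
 v(b) = C1 + 2*b*log(-b)/5 + 2*b*(-2*log(3) - 1 + log(5))/5


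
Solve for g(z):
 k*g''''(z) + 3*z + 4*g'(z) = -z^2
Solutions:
 g(z) = C1 + C2*exp(2^(2/3)*z*(-1/k)^(1/3)) + C3*exp(2^(2/3)*z*(-1/k)^(1/3)*(-1 + sqrt(3)*I)/2) + C4*exp(-2^(2/3)*z*(-1/k)^(1/3)*(1 + sqrt(3)*I)/2) - z^3/12 - 3*z^2/8


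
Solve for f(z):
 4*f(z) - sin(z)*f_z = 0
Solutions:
 f(z) = C1*(cos(z)^2 - 2*cos(z) + 1)/(cos(z)^2 + 2*cos(z) + 1)


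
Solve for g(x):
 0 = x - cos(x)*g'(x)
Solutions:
 g(x) = C1 + Integral(x/cos(x), x)


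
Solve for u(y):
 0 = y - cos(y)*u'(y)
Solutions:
 u(y) = C1 + Integral(y/cos(y), y)


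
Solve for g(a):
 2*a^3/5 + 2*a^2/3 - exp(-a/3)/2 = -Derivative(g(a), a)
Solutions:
 g(a) = C1 - a^4/10 - 2*a^3/9 - 3*exp(-a/3)/2


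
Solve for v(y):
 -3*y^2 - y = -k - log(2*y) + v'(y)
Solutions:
 v(y) = C1 + k*y - y^3 - y^2/2 + y*log(y) - y + y*log(2)


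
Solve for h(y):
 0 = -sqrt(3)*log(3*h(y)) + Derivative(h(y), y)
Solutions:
 -sqrt(3)*Integral(1/(log(_y) + log(3)), (_y, h(y)))/3 = C1 - y


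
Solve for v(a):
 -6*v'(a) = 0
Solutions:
 v(a) = C1


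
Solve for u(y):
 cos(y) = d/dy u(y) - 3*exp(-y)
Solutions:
 u(y) = C1 + sin(y) - 3*exp(-y)


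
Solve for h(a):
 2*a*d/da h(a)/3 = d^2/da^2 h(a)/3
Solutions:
 h(a) = C1 + C2*erfi(a)


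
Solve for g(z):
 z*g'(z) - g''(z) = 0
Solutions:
 g(z) = C1 + C2*erfi(sqrt(2)*z/2)


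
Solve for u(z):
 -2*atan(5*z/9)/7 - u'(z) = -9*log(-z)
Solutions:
 u(z) = C1 + 9*z*log(-z) - 2*z*atan(5*z/9)/7 - 9*z + 9*log(25*z^2 + 81)/35


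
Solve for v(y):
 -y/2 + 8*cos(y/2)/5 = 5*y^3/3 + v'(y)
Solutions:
 v(y) = C1 - 5*y^4/12 - y^2/4 + 16*sin(y/2)/5


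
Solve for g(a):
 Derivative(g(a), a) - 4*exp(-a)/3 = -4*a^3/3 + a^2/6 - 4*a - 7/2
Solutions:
 g(a) = C1 - a^4/3 + a^3/18 - 2*a^2 - 7*a/2 - 4*exp(-a)/3


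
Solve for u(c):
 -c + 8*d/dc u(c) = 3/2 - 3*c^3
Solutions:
 u(c) = C1 - 3*c^4/32 + c^2/16 + 3*c/16


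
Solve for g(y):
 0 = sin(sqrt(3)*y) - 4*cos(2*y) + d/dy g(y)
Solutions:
 g(y) = C1 + 2*sin(2*y) + sqrt(3)*cos(sqrt(3)*y)/3


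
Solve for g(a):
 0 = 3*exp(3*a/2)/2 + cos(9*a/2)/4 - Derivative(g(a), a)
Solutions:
 g(a) = C1 + exp(3*a/2) + sin(9*a/2)/18


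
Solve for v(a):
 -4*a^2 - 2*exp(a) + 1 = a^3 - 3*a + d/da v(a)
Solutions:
 v(a) = C1 - a^4/4 - 4*a^3/3 + 3*a^2/2 + a - 2*exp(a)


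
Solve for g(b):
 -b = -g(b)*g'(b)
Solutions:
 g(b) = -sqrt(C1 + b^2)
 g(b) = sqrt(C1 + b^2)


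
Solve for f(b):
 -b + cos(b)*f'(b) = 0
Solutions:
 f(b) = C1 + Integral(b/cos(b), b)


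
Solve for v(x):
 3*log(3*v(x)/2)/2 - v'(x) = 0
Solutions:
 2*Integral(1/(-log(_y) - log(3) + log(2)), (_y, v(x)))/3 = C1 - x


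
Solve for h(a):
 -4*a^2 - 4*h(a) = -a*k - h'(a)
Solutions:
 h(a) = C1*exp(4*a) - a^2 + a*k/4 - a/2 + k/16 - 1/8


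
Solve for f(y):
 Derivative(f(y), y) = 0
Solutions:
 f(y) = C1


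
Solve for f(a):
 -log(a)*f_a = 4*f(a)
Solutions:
 f(a) = C1*exp(-4*li(a))


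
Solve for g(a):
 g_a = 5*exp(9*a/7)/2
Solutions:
 g(a) = C1 + 35*exp(9*a/7)/18


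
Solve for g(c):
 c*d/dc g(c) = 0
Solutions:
 g(c) = C1


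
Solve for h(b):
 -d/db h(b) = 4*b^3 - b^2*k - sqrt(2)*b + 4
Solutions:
 h(b) = C1 - b^4 + b^3*k/3 + sqrt(2)*b^2/2 - 4*b


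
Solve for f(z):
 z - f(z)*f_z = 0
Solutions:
 f(z) = -sqrt(C1 + z^2)
 f(z) = sqrt(C1 + z^2)


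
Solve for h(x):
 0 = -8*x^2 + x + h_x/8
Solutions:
 h(x) = C1 + 64*x^3/3 - 4*x^2


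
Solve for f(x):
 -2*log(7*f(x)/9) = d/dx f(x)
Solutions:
 -Integral(1/(-log(_y) - log(7) + 2*log(3)), (_y, f(x)))/2 = C1 - x


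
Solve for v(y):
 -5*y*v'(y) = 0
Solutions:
 v(y) = C1


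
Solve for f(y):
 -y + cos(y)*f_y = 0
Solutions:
 f(y) = C1 + Integral(y/cos(y), y)


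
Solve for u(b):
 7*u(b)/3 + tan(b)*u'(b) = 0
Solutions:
 u(b) = C1/sin(b)^(7/3)


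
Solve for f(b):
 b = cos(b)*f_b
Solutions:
 f(b) = C1 + Integral(b/cos(b), b)


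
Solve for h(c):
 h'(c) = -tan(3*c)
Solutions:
 h(c) = C1 + log(cos(3*c))/3


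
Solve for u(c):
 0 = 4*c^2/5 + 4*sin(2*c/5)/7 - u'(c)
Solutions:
 u(c) = C1 + 4*c^3/15 - 10*cos(2*c/5)/7


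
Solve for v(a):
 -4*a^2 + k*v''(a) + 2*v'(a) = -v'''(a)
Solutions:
 v(a) = C1 + C2*exp(a*(-k + sqrt(k^2 - 8))/2) + C3*exp(-a*(k + sqrt(k^2 - 8))/2) + 2*a^3/3 - a^2*k + a*k^2 - 2*a


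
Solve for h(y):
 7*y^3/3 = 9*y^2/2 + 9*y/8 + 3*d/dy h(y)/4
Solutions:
 h(y) = C1 + 7*y^4/9 - 2*y^3 - 3*y^2/4


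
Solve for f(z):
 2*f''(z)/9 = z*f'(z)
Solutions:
 f(z) = C1 + C2*erfi(3*z/2)


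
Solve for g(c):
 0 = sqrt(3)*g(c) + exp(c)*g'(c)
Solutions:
 g(c) = C1*exp(sqrt(3)*exp(-c))


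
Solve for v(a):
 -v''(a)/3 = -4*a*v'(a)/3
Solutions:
 v(a) = C1 + C2*erfi(sqrt(2)*a)


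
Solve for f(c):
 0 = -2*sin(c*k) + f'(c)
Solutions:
 f(c) = C1 - 2*cos(c*k)/k


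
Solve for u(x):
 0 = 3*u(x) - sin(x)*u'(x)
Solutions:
 u(x) = C1*(cos(x) - 1)^(3/2)/(cos(x) + 1)^(3/2)


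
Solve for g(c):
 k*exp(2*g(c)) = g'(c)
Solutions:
 g(c) = log(-sqrt(-1/(C1 + c*k))) - log(2)/2
 g(c) = log(-1/(C1 + c*k))/2 - log(2)/2


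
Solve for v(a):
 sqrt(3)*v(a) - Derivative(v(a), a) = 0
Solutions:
 v(a) = C1*exp(sqrt(3)*a)


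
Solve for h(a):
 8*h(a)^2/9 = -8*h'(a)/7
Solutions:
 h(a) = 9/(C1 + 7*a)


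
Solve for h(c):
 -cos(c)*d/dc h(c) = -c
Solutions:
 h(c) = C1 + Integral(c/cos(c), c)


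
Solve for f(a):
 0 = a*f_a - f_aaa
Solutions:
 f(a) = C1 + Integral(C2*airyai(a) + C3*airybi(a), a)


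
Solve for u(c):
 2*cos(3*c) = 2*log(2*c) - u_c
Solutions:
 u(c) = C1 + 2*c*log(c) - 2*c + 2*c*log(2) - 2*sin(3*c)/3


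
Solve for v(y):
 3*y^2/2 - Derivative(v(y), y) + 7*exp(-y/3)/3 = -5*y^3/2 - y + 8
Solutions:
 v(y) = C1 + 5*y^4/8 + y^3/2 + y^2/2 - 8*y - 7*exp(-y/3)


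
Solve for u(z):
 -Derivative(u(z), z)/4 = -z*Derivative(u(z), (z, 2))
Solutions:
 u(z) = C1 + C2*z^(5/4)


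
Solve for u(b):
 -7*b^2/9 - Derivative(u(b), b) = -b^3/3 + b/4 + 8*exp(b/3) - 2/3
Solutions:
 u(b) = C1 + b^4/12 - 7*b^3/27 - b^2/8 + 2*b/3 - 24*exp(b/3)


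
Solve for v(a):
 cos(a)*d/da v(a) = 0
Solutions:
 v(a) = C1


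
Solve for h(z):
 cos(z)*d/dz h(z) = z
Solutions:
 h(z) = C1 + Integral(z/cos(z), z)


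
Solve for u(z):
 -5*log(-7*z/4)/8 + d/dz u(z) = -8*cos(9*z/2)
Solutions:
 u(z) = C1 + 5*z*log(-z)/8 - 5*z*log(2)/4 - 5*z/8 + 5*z*log(7)/8 - 16*sin(9*z/2)/9


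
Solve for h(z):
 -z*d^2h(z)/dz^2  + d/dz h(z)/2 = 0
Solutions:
 h(z) = C1 + C2*z^(3/2)


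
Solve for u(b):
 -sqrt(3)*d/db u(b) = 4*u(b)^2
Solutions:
 u(b) = 3/(C1 + 4*sqrt(3)*b)


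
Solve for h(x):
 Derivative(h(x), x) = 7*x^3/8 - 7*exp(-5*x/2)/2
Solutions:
 h(x) = C1 + 7*x^4/32 + 7*exp(-5*x/2)/5


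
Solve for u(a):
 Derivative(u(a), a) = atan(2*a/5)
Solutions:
 u(a) = C1 + a*atan(2*a/5) - 5*log(4*a^2 + 25)/4


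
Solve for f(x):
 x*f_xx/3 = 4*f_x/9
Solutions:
 f(x) = C1 + C2*x^(7/3)


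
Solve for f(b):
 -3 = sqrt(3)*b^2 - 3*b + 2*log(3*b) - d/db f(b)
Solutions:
 f(b) = C1 + sqrt(3)*b^3/3 - 3*b^2/2 + 2*b*log(b) + b + b*log(9)


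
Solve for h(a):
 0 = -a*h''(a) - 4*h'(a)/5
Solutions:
 h(a) = C1 + C2*a^(1/5)


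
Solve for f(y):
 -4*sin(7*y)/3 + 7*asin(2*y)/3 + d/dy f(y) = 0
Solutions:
 f(y) = C1 - 7*y*asin(2*y)/3 - 7*sqrt(1 - 4*y^2)/6 - 4*cos(7*y)/21


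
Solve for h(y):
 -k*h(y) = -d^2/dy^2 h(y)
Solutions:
 h(y) = C1*exp(-sqrt(k)*y) + C2*exp(sqrt(k)*y)


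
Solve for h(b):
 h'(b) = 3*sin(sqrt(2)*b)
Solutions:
 h(b) = C1 - 3*sqrt(2)*cos(sqrt(2)*b)/2


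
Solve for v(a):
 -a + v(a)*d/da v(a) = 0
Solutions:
 v(a) = -sqrt(C1 + a^2)
 v(a) = sqrt(C1 + a^2)
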